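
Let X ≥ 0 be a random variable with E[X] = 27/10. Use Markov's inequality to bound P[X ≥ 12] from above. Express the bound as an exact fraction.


μ = E[X] = 27/10, a = 12.
Markov: P[X ≥ 12] ≤ μ/a = (27/10)/12 = 9/40.
Numerically: ≈ 0.22500.
(Since a = 12 > μ = 2.70000, the bound 9/40 is < 1 and informative.)

P[X ≥ 12] ≤ 9/40 ≈ 0.22500.


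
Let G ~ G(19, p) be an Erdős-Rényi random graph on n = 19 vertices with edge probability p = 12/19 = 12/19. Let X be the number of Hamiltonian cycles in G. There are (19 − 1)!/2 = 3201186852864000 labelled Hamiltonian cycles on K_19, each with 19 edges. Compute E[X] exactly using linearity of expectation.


K_19 has (19 − 1)!/2 = 3201186852864000 labelled Hamiltonian cycles.
For each such Hamiltonian cycle H, let X_H = 1 if all 19 edges of H are present in G. Then P[X_H = 1] = p^{19} = (12/19)^{19} = 319479999370622926848/1978419655660313589123979.
Summing the indicators: E[X] = Σ_H E[X_H] = 3201186852864000 · p^{19} = 3201186852864000 · 319479999370622926848/1978419655660313589123979 = 1022715173738237107931793611292672000/1978419655660313589123979.
Numerically: E[X] ≈ 5.169e+11.

E[X] = 3201186852864000 · (12/19)^{19} = 1022715173738237107931793611292672000/1978419655660313589123979 ≈ 5.169e+11.


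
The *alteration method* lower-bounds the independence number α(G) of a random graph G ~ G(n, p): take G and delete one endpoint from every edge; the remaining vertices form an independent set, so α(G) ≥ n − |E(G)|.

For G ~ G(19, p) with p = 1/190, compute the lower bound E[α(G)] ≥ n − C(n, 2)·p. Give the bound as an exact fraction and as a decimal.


E[|E(G)|] = C(19, 2)·p = 171 · (1/190) = 9/10.
E[α(G)] ≥ n − E[|E(G)|] = 19 − 9/10 = 181/10.
Numerically: ≈ 18.1000.
(This is only a lower bound; the true E[α(G)] may be larger.)

E[α(G)] ≥ 181/10 ≈ 18.1000.


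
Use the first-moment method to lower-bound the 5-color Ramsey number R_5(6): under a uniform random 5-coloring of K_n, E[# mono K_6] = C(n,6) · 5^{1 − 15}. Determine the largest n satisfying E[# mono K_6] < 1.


We need C(n, 6) · 5^{1 − 15} < 1, i.e. C(n, 6) < 5^{15 − 1} = 6103515625.
Check values of n near the boundary:
  n = 124: C(124, 6) = 4465475476; 4465475476 < 6103515625? YES
  n = 125: C(125, 6) = 4690625500; 4690625500 < 6103515625? YES
  n = 126: C(126, 6) = 4925156775; 4925156775 < 6103515625? YES
  n = 127: C(127, 6) = 5169379425; 5169379425 < 6103515625? YES
  n = 128: C(128, 6) = 5423611200; 5423611200 < 6103515625? YES
  n = 129: C(129, 6) = 5688177600; 5688177600 < 6103515625? YES
  n = 130: C(130, 6) = 5963412000; 5963412000 < 6103515625? YES
  n = 131: C(131, 6) = 6249655776; 6249655776 < 6103515625? NO
  n = 132: C(132, 6) = 6547258432; 6547258432 < 6103515625? NO
  n = 133: C(133, 6) = 6856577728; 6856577728 < 6103515625? NO
The largest n with C(n, 6) < 6103515625 is n = 130 (where E[X] = 47707296/48828125 ≈ 0.97705). Hence R_5(6) > 130, i.e. R_5(6) ≥ 131.

Largest n = 130; hence R_5(6) > 130.


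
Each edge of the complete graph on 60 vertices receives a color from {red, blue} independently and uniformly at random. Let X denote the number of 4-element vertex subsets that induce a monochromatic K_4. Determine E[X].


Let X = Σ_S X_S over the C(60, 4) = 487635 subsets S of size 4, where X_S = 1 if the K_4 on S is monochromatic.
For a fixed S, the K_4 on S has C(4, 2) = 6 edges. P[all 6 edges red] = (1/2)^6, and likewise for blue, so P[monochromatic] = 2·(1/2)^6 = 2^{1 − 6} = 1/32.
By linearity: E[X] = C(60, 4) · 2^{1 − 6} = 487635 · 1/32 = 487635/32.
Numerically: E[X] ≈ 15238.5938.

E[X] = C(60,4)·2^(1−C(4,2)) = 487635/32 ≈ 15238.5938.


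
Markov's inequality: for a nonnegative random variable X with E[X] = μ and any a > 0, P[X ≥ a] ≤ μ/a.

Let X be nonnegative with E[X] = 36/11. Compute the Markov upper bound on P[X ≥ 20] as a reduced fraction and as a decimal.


μ = E[X] = 36/11, a = 20.
Markov: P[X ≥ 20] ≤ μ/a = (36/11)/20 = 9/55.
Numerically: ≈ 0.16364.
(Since a = 20 > μ = 3.27273, the bound 9/55 is < 1 and informative.)

P[X ≥ 20] ≤ 9/55 ≈ 0.16364.


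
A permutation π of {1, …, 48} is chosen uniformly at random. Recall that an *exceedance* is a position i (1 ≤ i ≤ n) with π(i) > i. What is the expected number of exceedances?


Write X = Σ_{i=1}^{48} X_i, where X_i = 1_{π(i) > i}.
For each fixed i, π(i) is uniform over {1, …, 48} (marginal of a uniform permutation), so P[π(i) > i] = (n − i)/n. Summing: Σ_{i=1}^{48} (n − i)/n = (0 + 1 + … + 47)/48 = 48(48 − 1)/(2·48) = (48 − 1)/2.
Hence E[X] = Σ_{i=1}^{48} (48 − i)/48 = 47/2 ≈ 23.500000.

E[X] = 47/2 = 23.500000.


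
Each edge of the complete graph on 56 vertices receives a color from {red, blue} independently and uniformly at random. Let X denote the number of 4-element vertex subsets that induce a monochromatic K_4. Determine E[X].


Let X = Σ_S X_S over the C(56, 4) = 367290 subsets S of size 4, where X_S = 1 if the K_4 on S is monochromatic.
For a fixed S, the K_4 on S has C(4, 2) = 6 edges. P[all 6 edges red] = (1/2)^6, and likewise for blue, so P[monochromatic] = 2·(1/2)^6 = 2^{1 − 6} = 1/32.
By linearity of expectation: E[X] = C(56, 4) · 2^{1 − 6} = 367290 · 1/32 = 183645/16.
Numerically: E[X] ≈ 11477.812500.

E[X] = C(56,4)·2^(1−C(4,2)) = 183645/16 ≈ 11477.812500.


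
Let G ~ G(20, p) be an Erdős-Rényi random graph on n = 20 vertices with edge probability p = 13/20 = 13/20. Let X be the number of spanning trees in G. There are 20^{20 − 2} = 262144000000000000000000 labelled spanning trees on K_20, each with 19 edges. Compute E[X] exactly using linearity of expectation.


K_20 has 20^{20 − 2} = 262144000000000000000000 labelled spanning trees.
For each such spanning tree H, let X_H = 1 if all 19 edges of H are present in G. Then P[X_H = 1] = p^{19} = (13/20)^{19} = 1461920290375446110677/5242880000000000000000000.
By linearity: E[X] = Σ_H E[X_H] = 262144000000000000000000 · p^{19} = 262144000000000000000000 · 1461920290375446110677/5242880000000000000000000 = 1461920290375446110677/20.
Numerically: E[X] ≈ 7.3096e+19.

E[X] = 262144000000000000000000 · (13/20)^{19} = 1461920290375446110677/20 ≈ 7.3096e+19.


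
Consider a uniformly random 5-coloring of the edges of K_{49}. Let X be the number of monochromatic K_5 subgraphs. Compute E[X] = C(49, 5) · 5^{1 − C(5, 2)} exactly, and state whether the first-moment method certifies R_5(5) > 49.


E[X] = C(49, 5) · 5^{1 − 10} = 1906884 · 5^{−9} = 1906884/1953125.
As a reduced fraction: E[X] = 1906884/1953125 ≈ 0.9763.
Is E[X] < 1? YES.
Since E[X] < 1, there exists a 5-coloring of K_{49} with no monochromatic K_5; hence R_5(5) > 49.

E[X] = 1906884/1953125 ≈ 0.9763; E[X] < 1, so R_5(5) > 49.


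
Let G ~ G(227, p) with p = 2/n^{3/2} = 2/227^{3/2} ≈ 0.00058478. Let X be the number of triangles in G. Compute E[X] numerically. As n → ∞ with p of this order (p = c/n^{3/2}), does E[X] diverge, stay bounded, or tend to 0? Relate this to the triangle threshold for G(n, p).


Number of potential triangles: C(227, 3) = 1923825.
Each occurs with probability p³ ≈ (0.00058478)³ ≈ 1.9997404e-10.
By linearity: E[X] = C(227, 3)·p³ ≈ 1923825 · 1.9997404e-10 ≈ 0.00038.
Since α = 3/2 > 1, p = c/n^{3/2} = o(1/n) is below the triangle threshold p ~ 1/n. Asymptotically E[X] ~ (c³/6)·n^{3(1−α)} = (2³/6)·n^{-1.5} → 0, so by Markov's inequality G has no triangles w.h.p.

E[X] ≈ 0.00038; in regime p = Θ(1/n^{3/2}) E[X] tends to 0 (below the triangle threshold p ~ 1/n).


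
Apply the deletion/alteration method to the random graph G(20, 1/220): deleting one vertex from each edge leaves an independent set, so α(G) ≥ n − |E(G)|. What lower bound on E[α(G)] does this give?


E[|E(G)|] = C(20, 2)·p = 190 · (1/220) = 19/22.
E[α(G)] ≥ n − E[|E(G)|] = 20 − 19/22 = 421/22.
Numerically: ≈ 19.13636.
(This is only a lower bound; the true E[α(G)] may be larger.)

E[α(G)] ≥ 421/22 ≈ 19.13636.


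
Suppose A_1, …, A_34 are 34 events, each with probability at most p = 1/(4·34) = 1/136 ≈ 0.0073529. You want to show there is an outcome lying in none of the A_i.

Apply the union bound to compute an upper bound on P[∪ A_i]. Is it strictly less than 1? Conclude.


Union bound: P[∪_{i=1}^{34} A_i] ≤ Σ_i P[A_i] ≤ 34·p = 34·(1/136) = 1/4.
Numerically: 1/4 ≈ 0.2500000.
Is 1/4 < 1? YES.
Since P[∪ A_i] ≤ 1/4 < 1, the complement has P[∩ A_i^c] ≥ 1 − 1/4 = 3/4 > 0, so some outcome avoids every A_i.

34·p = 1/4 ≈ 0.2500000; existence CERTIFIED by the union bound.


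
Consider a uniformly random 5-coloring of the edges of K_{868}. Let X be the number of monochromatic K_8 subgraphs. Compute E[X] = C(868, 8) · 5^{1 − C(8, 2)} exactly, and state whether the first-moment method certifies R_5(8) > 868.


E[X] = C(868, 8) · 5^{1 − 28} = 7737261125902834428 · 5^{−27} = 7737261125902834428/7450580596923828125.
As a reduced fraction: E[X] = 7737261125902834428/7450580596923828125 ≈ 1.0384776.
Is E[X] < 1? NO.
Since E[X] ≥ 1, the first-moment bound is inconclusive at n = 868; it does NOT by itself certify R_5(8) > 868.

E[X] = 7737261125902834428/7450580596923828125 ≈ 1.0384776; E[X] ≥ 1; first-moment method inconclusive here.


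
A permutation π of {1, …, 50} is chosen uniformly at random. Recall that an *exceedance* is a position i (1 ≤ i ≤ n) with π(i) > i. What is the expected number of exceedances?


Write X = Σ_{i=1}^{50} X_i, where X_i = 1_{π(i) > i}.
For each fixed i, π(i) is uniform over {1, …, 50} (marginal of a uniform permutation), so P[π(i) > i] = (n − i)/n. Summing: Σ_{i=1}^{50} (n − i)/n = (0 + 1 + … + 49)/50 = 50(50 − 1)/(2·50) = (50 − 1)/2.
Hence E[X] = Σ_{i=1}^{50} (50 − i)/50 = 49/2 ≈ 24.500.

E[X] = 49/2 = 24.500.


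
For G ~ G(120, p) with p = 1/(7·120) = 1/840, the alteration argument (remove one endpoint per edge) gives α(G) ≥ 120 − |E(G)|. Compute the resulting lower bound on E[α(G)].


E[|E(G)|] = C(120, 2)·p = 7140 · (1/840) = 17/2.
E[α(G)] ≥ n − E[|E(G)|] = 120 − 17/2 = 223/2.
Numerically: ≈ 111.500000.
(This is only a lower bound; the true E[α(G)] may be larger.)

E[α(G)] ≥ 223/2 ≈ 111.500000.


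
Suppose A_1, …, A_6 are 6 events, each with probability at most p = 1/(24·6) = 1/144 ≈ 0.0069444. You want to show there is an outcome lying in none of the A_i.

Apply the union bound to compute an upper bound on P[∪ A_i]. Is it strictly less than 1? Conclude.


Union bound: P[∪_{i=1}^{6} A_i] ≤ Σ_i P[A_i] ≤ 6·p = 6·(1/144) = 1/24.
Numerically: 1/24 ≈ 0.0416667.
Is 1/24 < 1? YES.
Since P[∪ A_i] ≤ 1/24 < 1, the complement has P[∩ A_i^c] ≥ 1 − 1/24 = 23/24 > 0, so some outcome avoids every A_i.

6·p = 1/24 ≈ 0.0416667; existence CERTIFIED by the union bound.


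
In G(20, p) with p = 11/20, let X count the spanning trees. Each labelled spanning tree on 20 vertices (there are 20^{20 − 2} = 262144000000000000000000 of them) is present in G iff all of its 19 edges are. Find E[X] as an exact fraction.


K_20 has 20^{20 − 2} = 262144000000000000000000 labelled spanning trees.
For each such spanning tree H, let X_H = 1 if all 19 edges of H are present in G. Then P[X_H = 1] = p^{19} = (11/20)^{19} = 61159090448414546291/5242880000000000000000000.
Summing the indicators: E[X] = Σ_H E[X_H] = 262144000000000000000000 · p^{19} = 262144000000000000000000 · 61159090448414546291/5242880000000000000000000 = 61159090448414546291/20.
Numerically: E[X] ≈ 3.05795e+18.

E[X] = 262144000000000000000000 · (11/20)^{19} = 61159090448414546291/20 ≈ 3.05795e+18.


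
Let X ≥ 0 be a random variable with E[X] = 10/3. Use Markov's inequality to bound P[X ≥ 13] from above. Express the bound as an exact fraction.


μ = E[X] = 10/3, a = 13.
Markov: P[X ≥ 13] ≤ μ/a = (10/3)/13 = 10/39.
Numerically: ≈ 0.25641.
(Since a = 13 > μ = 3.33333, the bound 10/39 is < 1 and informative.)

P[X ≥ 13] ≤ 10/39 ≈ 0.25641.


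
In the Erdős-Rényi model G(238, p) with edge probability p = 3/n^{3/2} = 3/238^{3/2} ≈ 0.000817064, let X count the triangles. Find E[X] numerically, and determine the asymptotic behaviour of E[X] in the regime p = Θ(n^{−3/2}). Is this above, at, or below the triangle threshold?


Number of potential triangles: C(238, 3) = 2218636.
Each occurs with probability p³ ≈ (0.000817064)³ ≈ 5.45465714e-10.
By linearity: E[X] = C(238, 3)·p³ ≈ 2218636 · 5.45465714e-10 ≈ 0.001210.
Since α = 3/2 > 1, p = c/n^{3/2} = o(1/n) is below the triangle threshold p ~ 1/n. Asymptotically E[X] ~ (c³/6)·n^{3(1−α)} = (3³/6)·n^{-1.5} → 0, so by Markov's inequality G has no triangles w.h.p.

E[X] ≈ 0.001210; in regime p = Θ(1/n^{3/2}) E[X] tends to 0 (below the triangle threshold p ~ 1/n).


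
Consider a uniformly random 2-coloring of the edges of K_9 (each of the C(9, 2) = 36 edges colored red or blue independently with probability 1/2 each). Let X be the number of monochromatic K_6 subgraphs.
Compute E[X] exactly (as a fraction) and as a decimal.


Let X = Σ_S X_S over the C(9, 6) = 84 subsets S of size 6, where X_S = 1 if the K_6 on S is monochromatic.
For a fixed S, the K_6 on S has C(6, 2) = 15 edges. P[all 15 edges red] = (1/2)^15, and likewise for blue, so P[monochromatic] = 2·(1/2)^15 = 2^{1 − 15} = 1/16384.
By linearity of expectation: E[X] = C(9, 6) · 2^{1 − 15} = 84 · 1/16384 = 21/4096.
Numerically: E[X] ≈ 0.005.

E[X] = C(9,6)·2^(1−C(6,2)) = 21/4096 ≈ 0.005.


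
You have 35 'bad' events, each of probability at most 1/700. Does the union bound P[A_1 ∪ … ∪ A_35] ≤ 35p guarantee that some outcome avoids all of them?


Union bound: P[∪_{i=1}^{35} A_i] ≤ Σ_i P[A_i] ≤ 35·p = 35·(1/700) = 1/20.
Numerically: 1/20 ≈ 0.050000.
Is 1/20 < 1? YES.
Since P[∪ A_i] ≤ 1/20 < 1, the complement has P[∩ A_i^c] ≥ 1 − 1/20 = 19/20 > 0, so some outcome avoids every A_i.

35·p = 1/20 ≈ 0.050000; existence CERTIFIED by the union bound.


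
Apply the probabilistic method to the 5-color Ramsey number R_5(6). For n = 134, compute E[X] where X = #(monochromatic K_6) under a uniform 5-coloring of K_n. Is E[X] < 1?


E[X] = C(134, 6) · 5^{1 − 15} = 7177979809 · 5^{−14} = 7177979809/6103515625.
As a reduced fraction: E[X] = 7177979809/6103515625 ≈ 1.176040.
Is E[X] < 1? NO.
Since E[X] ≥ 1, the first-moment bound is inconclusive at n = 134; it does NOT by itself certify R_5(6) > 134.

E[X] = 7177979809/6103515625 ≈ 1.176040; E[X] ≥ 1; first-moment method inconclusive here.


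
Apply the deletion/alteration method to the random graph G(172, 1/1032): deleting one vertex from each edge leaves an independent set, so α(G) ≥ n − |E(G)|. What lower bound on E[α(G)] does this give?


E[|E(G)|] = C(172, 2)·p = 14706 · (1/1032) = 57/4.
E[α(G)] ≥ n − E[|E(G)|] = 172 − 57/4 = 631/4.
Numerically: ≈ 157.75000.
(This is only a lower bound; the true E[α(G)] may be larger.)

E[α(G)] ≥ 631/4 ≈ 157.75000.


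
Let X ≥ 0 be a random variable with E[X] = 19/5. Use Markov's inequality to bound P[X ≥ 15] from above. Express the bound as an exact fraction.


μ = E[X] = 19/5, a = 15.
Markov: P[X ≥ 15] ≤ μ/a = (19/5)/15 = 19/75.
Numerically: ≈ 0.25333.
(Since a = 15 > μ = 3.80000, the bound 19/75 is < 1 and informative.)

P[X ≥ 15] ≤ 19/75 ≈ 0.25333.


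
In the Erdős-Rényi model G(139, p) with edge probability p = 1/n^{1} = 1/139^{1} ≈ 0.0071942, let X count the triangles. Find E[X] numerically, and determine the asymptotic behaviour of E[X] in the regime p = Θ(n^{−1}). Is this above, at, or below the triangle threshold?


Number of potential triangles: C(139, 3) = 437989.
Each occurs with probability p³ ≈ (0.0071942)³ ≈ 3.7235364e-07.
By linearity: E[X] = C(139, 3)·p³ ≈ 437989 · 3.7235364e-07 ≈ 0.16309.
Here α = 1, so p = 1/n is exactly at the triangle threshold p ~ 1/n. Asymptotically E[X] → c³/6 = 1³/6 = 1/6 ≈ 0.16667, a bounded constant. In this regime the triangle count is asymptotically Poisson(c³/6).

E[X] ≈ 0.16309; in regime p = Θ(1/n^{1}) E[X] stays bounded (at the triangle threshold p ~ 1/n).


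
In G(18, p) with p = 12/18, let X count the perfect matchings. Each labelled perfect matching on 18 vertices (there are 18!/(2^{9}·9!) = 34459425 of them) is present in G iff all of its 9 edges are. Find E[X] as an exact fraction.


K_18 has 18!/(2^{9}·9!) = 34459425 labelled perfect matchings.
For each such perfect matching H, let X_H = 1 if all 9 edges of H are present in G. Then P[X_H = 1] = p^{9} = (2/3)^{9} = 512/19683.
By linearity: E[X] = Σ_H E[X_H] = 34459425 · p^{9} = 34459425 · 512/19683 = 217817600/243.
Numerically: E[X] ≈ 896369.

E[X] = 34459425 · (2/3)^{9} = 217817600/243 ≈ 896369.


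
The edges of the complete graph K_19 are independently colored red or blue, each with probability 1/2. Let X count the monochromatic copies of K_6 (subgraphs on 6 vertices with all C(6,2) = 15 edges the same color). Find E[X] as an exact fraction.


Let X = Σ_S X_S over the C(19, 6) = 27132 subsets S of size 6, where X_S = 1 if the K_6 on S is monochromatic.
For a fixed S, the K_6 on S has C(6, 2) = 15 edges. P[all 15 edges red] = (1/2)^15, and likewise for blue, so P[monochromatic] = 2·(1/2)^15 = 2^{1 − 15} = 1/16384.
Summing: E[X] = C(19, 6) · 2^{1 − 15} = 27132 · 1/16384 = 6783/4096.
Numerically: E[X] ≈ 1.65601.

E[X] = C(19,6)·2^(1−C(6,2)) = 6783/4096 ≈ 1.65601.


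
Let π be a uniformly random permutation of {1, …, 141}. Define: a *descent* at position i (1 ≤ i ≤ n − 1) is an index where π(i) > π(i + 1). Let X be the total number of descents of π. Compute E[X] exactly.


Write X = Σ X_I over i = 1, …, 140, with X_I the indicator of one descent.
There are 140 indicators.
For each fixed i, the pair (π(i), π(i+1)) is a uniformly random ordered pair of distinct values from {1, …, 141}; by symmetry P[π(i) > π(i+1)] = 1/2.
By linearity: E[X] = 140 · (1/2) = (141 − 1) · (1/2) = 70 ≈ 70.0000.

E[X] = 70 = 70.0000.


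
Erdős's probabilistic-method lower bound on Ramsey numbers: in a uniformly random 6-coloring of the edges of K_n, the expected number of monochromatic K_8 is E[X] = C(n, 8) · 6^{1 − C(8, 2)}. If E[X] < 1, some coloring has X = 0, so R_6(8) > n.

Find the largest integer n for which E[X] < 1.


We need C(n, 8) · 6^{1 − 28} < 1, i.e. C(n, 8) < 6^{28 − 1} = 1023490369077469249536.
Check values of n near the boundary:
  n = 1593: C(1593, 8) = 1010555394551193970323; 1010555394551193970323 < 1023490369077469249536? YES
  n = 1594: C(1594, 8) = 1015652773590544255167; 1015652773590544255167 < 1023490369077469249536? YES
  n = 1595: C(1595, 8) = 1020772636343363633895; 1020772636343363633895 < 1023490369077469249536? YES
  n = 1596: C(1596, 8) = 1025915067760710553965; 1025915067760710553965 < 1023490369077469249536? NO
  n = 1597: C(1597, 8) = 1031080153060953275445; 1031080153060953275445 < 1023490369077469249536? NO
The largest n with C(n, 8) < 1023490369077469249536 is n = 1595 (where E[X] = 113419181815929292655/113721152119718805504 ≈ 0.99734). Hence R_6(8) > 1595, i.e. R_6(8) ≥ 1596.

Largest n = 1595; hence R_6(8) > 1595.


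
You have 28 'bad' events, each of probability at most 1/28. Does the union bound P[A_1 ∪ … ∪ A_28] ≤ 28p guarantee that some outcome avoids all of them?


Union bound: P[∪_{i=1}^{28} A_i] ≤ Σ_i P[A_i] ≤ 28·p = 28·(1/28) = 1.
Numerically: 1 ≈ 1.0000.
Is 1 < 1? NO.
Since the bound 1 is ≥ 1, the union bound is uninformative here; it does NOT by itself certify existence.

28·p = 1 ≈ 1.0000; existence NOT certified by the union bound.


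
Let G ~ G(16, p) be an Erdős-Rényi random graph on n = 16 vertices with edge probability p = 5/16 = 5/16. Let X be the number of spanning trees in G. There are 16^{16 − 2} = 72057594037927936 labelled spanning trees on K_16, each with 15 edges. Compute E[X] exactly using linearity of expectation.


K_16 has 16^{16 − 2} = 72057594037927936 labelled spanning trees.
For each such spanning tree H, let X_H = 1 if all 15 edges of H are present in G. Then P[X_H = 1] = p^{15} = (5/16)^{15} = 30517578125/1152921504606846976.
By linearity: E[X] = Σ_H E[X_H] = 72057594037927936 · p^{15} = 72057594037927936 · 30517578125/1152921504606846976 = 30517578125/16.
Numerically: E[X] ≈ 1.90735e+09.

E[X] = 72057594037927936 · (5/16)^{15} = 30517578125/16 ≈ 1.90735e+09.


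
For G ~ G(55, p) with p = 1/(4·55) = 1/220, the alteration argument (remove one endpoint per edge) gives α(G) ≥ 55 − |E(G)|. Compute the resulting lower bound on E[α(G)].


E[|E(G)|] = C(55, 2)·p = 1485 · (1/220) = 27/4.
E[α(G)] ≥ n − E[|E(G)|] = 55 − 27/4 = 193/4.
Numerically: ≈ 48.25000.
(This is only a lower bound; the true E[α(G)] may be larger.)

E[α(G)] ≥ 193/4 ≈ 48.25000.


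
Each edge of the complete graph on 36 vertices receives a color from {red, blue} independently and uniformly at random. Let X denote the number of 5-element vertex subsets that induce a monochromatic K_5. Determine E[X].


Let X = Σ_S X_S over the C(36, 5) = 376992 subsets S of size 5, where X_S = 1 if the K_5 on S is monochromatic.
For a fixed S, the K_5 on S has C(5, 2) = 10 edges. P[all 10 edges red] = (1/2)^10, and likewise for blue, so P[monochromatic] = 2·(1/2)^10 = 2^{1 − 10} = 1/512.
By linearity: E[X] = C(36, 5) · 2^{1 − 10} = 376992 · 1/512 = 11781/16.
Numerically: E[X] ≈ 736.312500.

E[X] = C(36,5)·2^(1−C(5,2)) = 11781/16 ≈ 736.312500.


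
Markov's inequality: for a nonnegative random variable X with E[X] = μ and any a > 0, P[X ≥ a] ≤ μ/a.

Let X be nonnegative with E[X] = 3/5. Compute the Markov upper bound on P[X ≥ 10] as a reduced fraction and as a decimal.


μ = E[X] = 3/5, a = 10.
Markov: P[X ≥ 10] ≤ μ/a = (3/5)/10 = 3/50.
Numerically: ≈ 0.060000.
(Since a = 10 > μ = 0.600000, the bound 3/50 is < 1 and informative.)

P[X ≥ 10] ≤ 3/50 ≈ 0.060000.


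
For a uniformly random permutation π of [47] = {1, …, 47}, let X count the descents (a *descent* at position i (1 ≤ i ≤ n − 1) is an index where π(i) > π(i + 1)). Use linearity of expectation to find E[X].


Write X = Σ X_I over i = 1, …, 46, with X_I the indicator of one descent.
There are 46 indicators.
For each fixed i, the pair (π(i), π(i+1)) is a uniformly random ordered pair of distinct values from {1, …, 47}; by symmetry P[π(i) > π(i+1)] = 1/2.
By linearity: E[X] = 46 · (1/2) = (47 − 1) · (1/2) = 23 ≈ 23.000.

E[X] = 23 = 23.000.


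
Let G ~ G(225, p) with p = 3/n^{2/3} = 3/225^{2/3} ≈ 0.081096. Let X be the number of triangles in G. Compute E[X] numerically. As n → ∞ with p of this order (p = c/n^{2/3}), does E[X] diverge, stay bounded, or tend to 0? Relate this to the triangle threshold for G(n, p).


Number of potential triangles: C(225, 3) = 1873200.
Each occurs with probability p³ ≈ (0.081096)³ ≈ 5.3333333e-04.
By linearity: E[X] = C(225, 3)·p³ ≈ 1873200 · 5.3333333e-04 ≈ 999.04000.
Since α = 2/3 < 1, p = c/n^{2/3} ≫ 1/n is above the triangle threshold p ~ 1/n. Asymptotically E[X] ~ (c³/6)·n^{3(1−α)} = (3³/6)·n^{1} → ∞; triangles are abundant w.h.p.

E[X] ≈ 999.04000; in regime p = Θ(1/n^{2/3}) E[X] diverges (above the triangle threshold p ~ 1/n).


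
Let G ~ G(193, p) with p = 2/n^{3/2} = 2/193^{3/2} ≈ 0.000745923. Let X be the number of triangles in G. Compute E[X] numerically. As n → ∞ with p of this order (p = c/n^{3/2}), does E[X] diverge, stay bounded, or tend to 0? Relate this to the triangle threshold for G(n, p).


Number of potential triangles: C(193, 3) = 1179616.
Each occurs with probability p³ ≈ (0.000745923)³ ≈ 4.15032491e-10.
By linearity: E[X] = C(193, 3)·p³ ≈ 1179616 · 4.15032491e-10 ≈ 0.000490.
Since α = 3/2 > 1, p = c/n^{3/2} = o(1/n) is below the triangle threshold p ~ 1/n. Asymptotically E[X] ~ (c³/6)·n^{3(1−α)} = (2³/6)·n^{-1.5} → 0, so by Markov's inequality G has no triangles w.h.p.

E[X] ≈ 0.000490; in regime p = Θ(1/n^{3/2}) E[X] tends to 0 (below the triangle threshold p ~ 1/n).


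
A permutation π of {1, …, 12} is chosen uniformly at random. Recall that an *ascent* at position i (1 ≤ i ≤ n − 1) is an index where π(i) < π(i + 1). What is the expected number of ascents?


Write X = Σ X_I over i = 1, …, 11, with X_I the indicator of one ascent.
There are 11 indicators.
For each fixed i, the pair (π(i), π(i+1)) is a uniformly random ordered pair of distinct values from {1, …, 12}; by symmetry P[π(i) < π(i+1)] = 1/2.
By linearity: E[X] = 11 · (1/2) = (12 − 1) · (1/2) = 11/2 ≈ 5.500000.

E[X] = 11/2 = 5.500000.


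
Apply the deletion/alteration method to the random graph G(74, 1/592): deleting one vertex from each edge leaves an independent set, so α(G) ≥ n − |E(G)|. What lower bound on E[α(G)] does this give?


E[|E(G)|] = C(74, 2)·p = 2701 · (1/592) = 73/16.
E[α(G)] ≥ n − E[|E(G)|] = 74 − 73/16 = 1111/16.
Numerically: ≈ 69.43750.
(This is only a lower bound; the true E[α(G)] may be larger.)

E[α(G)] ≥ 1111/16 ≈ 69.43750.


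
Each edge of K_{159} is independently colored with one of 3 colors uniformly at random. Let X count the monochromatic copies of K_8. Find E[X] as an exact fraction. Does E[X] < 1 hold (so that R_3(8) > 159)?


E[X] = C(159, 8) · 3^{1 − 28} = 8471208603429 · 3^{−27} = 8471208603429/7625597484987.
As a reduced fraction: E[X] = 941245400381/847288609443 ≈ 1.111.
Is E[X] < 1? NO.
Since E[X] ≥ 1, the first-moment bound is inconclusive at n = 159; it does NOT by itself certify R_3(8) > 159.

E[X] = 941245400381/847288609443 ≈ 1.111; E[X] ≥ 1; first-moment method inconclusive here.


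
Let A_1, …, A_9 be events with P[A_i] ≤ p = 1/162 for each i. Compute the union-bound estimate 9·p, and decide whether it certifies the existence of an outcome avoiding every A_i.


Union bound: P[∪_{i=1}^{9} A_i] ≤ Σ_i P[A_i] ≤ 9·p = 9·(1/162) = 1/18.
Numerically: 1/18 ≈ 0.0556.
Is 1/18 < 1? YES.
Since P[∪ A_i] ≤ 1/18 < 1, the complement has P[∩ A_i^c] ≥ 1 − 1/18 = 17/18 > 0, so some outcome avoids every A_i.

9·p = 1/18 ≈ 0.0556; existence CERTIFIED by the union bound.


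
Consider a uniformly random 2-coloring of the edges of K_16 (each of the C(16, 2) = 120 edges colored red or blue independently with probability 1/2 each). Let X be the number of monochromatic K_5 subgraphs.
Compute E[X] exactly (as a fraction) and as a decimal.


Let X = Σ_S X_S over the C(16, 5) = 4368 subsets S of size 5, where X_S = 1 if the K_5 on S is monochromatic.
For a fixed S, the K_5 on S has C(5, 2) = 10 edges. P[all 10 edges red] = (1/2)^10, and likewise for blue, so P[monochromatic] = 2·(1/2)^10 = 2^{1 − 10} = 1/512.
By linearity: E[X] = C(16, 5) · 2^{1 − 10} = 4368 · 1/512 = 273/32.
Numerically: E[X] ≈ 8.53125.

E[X] = C(16,5)·2^(1−C(5,2)) = 273/32 ≈ 8.53125.


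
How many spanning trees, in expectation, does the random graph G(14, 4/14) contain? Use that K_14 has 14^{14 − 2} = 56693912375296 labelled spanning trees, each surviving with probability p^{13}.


K_14 has 14^{14 − 2} = 56693912375296 labelled spanning trees.
For each such spanning tree H, let X_H = 1 if all 13 edges of H are present in G. Then P[X_H = 1] = p^{13} = (2/7)^{13} = 8192/96889010407.
Summing the indicators: E[X] = Σ_H E[X_H] = 56693912375296 · p^{13} = 56693912375296 · 8192/96889010407 = 33554432/7.
Numerically: E[X] ≈ 4.79e+06.

E[X] = 56693912375296 · (2/7)^{13} = 33554432/7 ≈ 4.79e+06.


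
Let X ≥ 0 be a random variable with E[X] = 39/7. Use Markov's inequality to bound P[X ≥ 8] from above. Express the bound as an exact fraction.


μ = E[X] = 39/7, a = 8.
Markov: P[X ≥ 8] ≤ μ/a = (39/7)/8 = 39/56.
Numerically: ≈ 0.6964.
(Since a = 8 > μ = 5.5714, the bound 39/56 is < 1 and informative.)

P[X ≥ 8] ≤ 39/56 ≈ 0.6964.


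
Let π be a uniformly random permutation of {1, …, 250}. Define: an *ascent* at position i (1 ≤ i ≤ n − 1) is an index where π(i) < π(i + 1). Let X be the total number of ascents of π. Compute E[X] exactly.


Write X = Σ X_I over i = 1, …, 249, with X_I the indicator of one ascent.
There are 249 indicators.
For each fixed i, the pair (π(i), π(i+1)) is a uniformly random ordered pair of distinct values from {1, …, 250}; by symmetry P[π(i) < π(i+1)] = 1/2.
By linearity: E[X] = 249 · (1/2) = (250 − 1) · (1/2) = 249/2 ≈ 124.500.

E[X] = 249/2 = 124.500.


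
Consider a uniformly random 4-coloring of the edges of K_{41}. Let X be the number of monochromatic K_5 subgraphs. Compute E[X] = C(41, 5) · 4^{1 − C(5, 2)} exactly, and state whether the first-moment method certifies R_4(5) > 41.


E[X] = C(41, 5) · 4^{1 − 10} = 749398 · 4^{−9} = 749398/262144.
As a reduced fraction: E[X] = 374699/131072 ≈ 2.8587.
Is E[X] < 1? NO.
Since E[X] ≥ 1, the first-moment bound is inconclusive at n = 41; it does NOT by itself certify R_4(5) > 41.

E[X] = 374699/131072 ≈ 2.8587; E[X] ≥ 1; first-moment method inconclusive here.


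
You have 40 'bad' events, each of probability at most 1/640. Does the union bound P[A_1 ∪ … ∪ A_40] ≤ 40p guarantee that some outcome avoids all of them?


Union bound: P[∪_{i=1}^{40} A_i] ≤ Σ_i P[A_i] ≤ 40·p = 40·(1/640) = 1/16.
Numerically: 1/16 ≈ 0.06250.
Is 1/16 < 1? YES.
Since P[∪ A_i] ≤ 1/16 < 1, the complement has P[∩ A_i^c] ≥ 1 − 1/16 = 15/16 > 0, so some outcome avoids every A_i.

40·p = 1/16 ≈ 0.06250; existence CERTIFIED by the union bound.


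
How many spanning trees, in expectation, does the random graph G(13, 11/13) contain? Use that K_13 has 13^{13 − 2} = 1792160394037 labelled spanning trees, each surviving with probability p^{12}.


K_13 has 13^{13 − 2} = 1792160394037 labelled spanning trees.
For each such spanning tree H, let X_H = 1 if all 12 edges of H are present in G. Then P[X_H = 1] = p^{12} = (11/13)^{12} = 3138428376721/23298085122481.
By linearity: E[X] = Σ_H E[X_H] = 1792160394037 · p^{12} = 1792160394037 · 3138428376721/23298085122481 = 3138428376721/13.
Numerically: E[X] ≈ 2.41e+11.

E[X] = 1792160394037 · (11/13)^{12} = 3138428376721/13 ≈ 2.41e+11.


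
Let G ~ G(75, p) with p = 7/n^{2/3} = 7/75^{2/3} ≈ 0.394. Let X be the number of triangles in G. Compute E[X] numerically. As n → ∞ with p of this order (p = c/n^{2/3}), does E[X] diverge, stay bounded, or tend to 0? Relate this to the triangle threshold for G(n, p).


Number of potential triangles: C(75, 3) = 67525.
Each occurs with probability p³ ≈ (0.394)³ ≈ 6.09778e-02.
By linearity: E[X] = C(75, 3)·p³ ≈ 67525 · 6.09778e-02 ≈ 4117.524.
Since α = 2/3 < 1, p = c/n^{2/3} ≫ 1/n is above the triangle threshold p ~ 1/n. Asymptotically E[X] ~ (c³/6)·n^{3(1−α)} = (7³/6)·n^{1} → ∞; triangles are abundant w.h.p.

E[X] ≈ 4117.524; in regime p = Θ(1/n^{2/3}) E[X] diverges (above the triangle threshold p ~ 1/n).


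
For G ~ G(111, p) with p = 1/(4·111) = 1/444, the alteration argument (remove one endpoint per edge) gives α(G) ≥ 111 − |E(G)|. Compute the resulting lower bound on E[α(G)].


E[|E(G)|] = C(111, 2)·p = 6105 · (1/444) = 55/4.
E[α(G)] ≥ n − E[|E(G)|] = 111 − 55/4 = 389/4.
Numerically: ≈ 97.250000.
(This is only a lower bound; the true E[α(G)] may be larger.)

E[α(G)] ≥ 389/4 ≈ 97.250000.


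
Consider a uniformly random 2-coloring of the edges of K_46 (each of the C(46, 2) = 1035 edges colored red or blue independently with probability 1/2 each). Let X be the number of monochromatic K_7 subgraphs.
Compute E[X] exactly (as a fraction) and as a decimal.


Let X = Σ_S X_S over the C(46, 7) = 53524680 subsets S of size 7, where X_S = 1 if the K_7 on S is monochromatic.
For a fixed S, the K_7 on S has C(7, 2) = 21 edges. P[all 21 edges red] = (1/2)^21, and likewise for blue, so P[monochromatic] = 2·(1/2)^21 = 2^{1 − 21} = 1/1048576.
By linearity of expectation: E[X] = C(46, 7) · 2^{1 − 21} = 53524680 · 1/1048576 = 6690585/131072.
Numerically: E[X] ≈ 51.045113.

E[X] = C(46,7)·2^(1−C(7,2)) = 6690585/131072 ≈ 51.045113.


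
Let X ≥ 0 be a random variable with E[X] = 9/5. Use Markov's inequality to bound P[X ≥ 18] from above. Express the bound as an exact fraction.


μ = E[X] = 9/5, a = 18.
Markov: P[X ≥ 18] ≤ μ/a = (9/5)/18 = 1/10.
Numerically: ≈ 0.1000.
(Since a = 18 > μ = 1.8000, the bound 1/10 is < 1 and informative.)

P[X ≥ 18] ≤ 1/10 ≈ 0.1000.


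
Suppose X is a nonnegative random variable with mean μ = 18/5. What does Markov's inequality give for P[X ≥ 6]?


μ = E[X] = 18/5, a = 6.
Markov: P[X ≥ 6] ≤ μ/a = (18/5)/6 = 3/5.
Numerically: ≈ 0.600000.
(Since a = 6 > μ = 3.600000, the bound 3/5 is < 1 and informative.)

P[X ≥ 6] ≤ 3/5 ≈ 0.600000.


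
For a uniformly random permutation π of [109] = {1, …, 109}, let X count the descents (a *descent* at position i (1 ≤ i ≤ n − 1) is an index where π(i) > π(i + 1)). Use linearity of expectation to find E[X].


Write X = Σ X_I over i = 1, …, 108, with X_I the indicator of one descent.
There are 108 indicators.
For each fixed i, the pair (π(i), π(i+1)) is a uniformly random ordered pair of distinct values from {1, …, 109}; by symmetry P[π(i) > π(i+1)] = 1/2.
By linearity: E[X] = 108 · (1/2) = (109 − 1) · (1/2) = 54 ≈ 54.0000.

E[X] = 54 = 54.0000.


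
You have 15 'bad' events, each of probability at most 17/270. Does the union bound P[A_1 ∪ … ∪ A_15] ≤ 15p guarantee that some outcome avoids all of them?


Union bound: P[∪_{i=1}^{15} A_i] ≤ Σ_i P[A_i] ≤ 15·p = 15·(17/270) = 17/18.
Numerically: 17/18 ≈ 0.9444444.
Is 17/18 < 1? YES.
Since P[∪ A_i] ≤ 17/18 < 1, the complement has P[∩ A_i^c] ≥ 1 − 17/18 = 1/18 > 0, so some outcome avoids every A_i.

15·p = 17/18 ≈ 0.9444444; existence CERTIFIED by the union bound.


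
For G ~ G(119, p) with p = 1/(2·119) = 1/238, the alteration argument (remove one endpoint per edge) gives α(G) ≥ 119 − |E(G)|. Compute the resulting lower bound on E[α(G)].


E[|E(G)|] = C(119, 2)·p = 7021 · (1/238) = 59/2.
E[α(G)] ≥ n − E[|E(G)|] = 119 − 59/2 = 179/2.
Numerically: ≈ 89.50000.
(This is only a lower bound; the true E[α(G)] may be larger.)

E[α(G)] ≥ 179/2 ≈ 89.50000.


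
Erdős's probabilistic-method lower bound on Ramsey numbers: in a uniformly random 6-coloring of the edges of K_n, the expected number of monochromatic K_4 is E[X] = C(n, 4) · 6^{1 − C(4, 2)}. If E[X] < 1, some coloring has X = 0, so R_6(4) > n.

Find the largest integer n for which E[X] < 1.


We need C(n, 4) · 6^{1 − 6} < 1, i.e. C(n, 4) < 6^{6 − 1} = 7776.
Check values of n near the boundary:
  n = 19: C(19, 4) = 3876; 3876 < 7776? YES
  n = 20: C(20, 4) = 4845; 4845 < 7776? YES
  n = 21: C(21, 4) = 5985; 5985 < 7776? YES
  n = 22: C(22, 4) = 7315; 7315 < 7776? YES
  n = 23: C(23, 4) = 8855; 8855 < 7776? NO
  n = 24: C(24, 4) = 10626; 10626 < 7776? NO
  n = 25: C(25, 4) = 12650; 12650 < 7776? NO
The largest n with C(n, 4) < 7776 is n = 22 (where E[X] = 7315/7776 ≈ 0.9407150). Hence R_6(4) > 22, i.e. R_6(4) ≥ 23.

Largest n = 22; hence R_6(4) > 22.


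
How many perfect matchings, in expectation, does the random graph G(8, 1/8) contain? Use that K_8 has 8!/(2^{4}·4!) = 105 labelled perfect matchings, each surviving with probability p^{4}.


K_8 has 8!/(2^{4}·4!) = 105 labelled perfect matchings.
For each such perfect matching H, let X_H = 1 if all 4 edges of H are present in G. Then P[X_H = 1] = p^{4} = (1/8)^{4} = 1/4096.
By linearity: E[X] = Σ_H E[X_H] = 105 · p^{4} = 105 · 1/4096 = 105/4096.
Numerically: E[X] ≈ 0.02563.

E[X] = 105 · (1/8)^{4} = 105/4096 ≈ 0.02563.


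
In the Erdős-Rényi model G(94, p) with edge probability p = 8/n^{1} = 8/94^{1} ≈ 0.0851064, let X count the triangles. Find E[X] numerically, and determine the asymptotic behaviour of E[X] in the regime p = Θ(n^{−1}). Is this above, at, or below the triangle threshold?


Number of potential triangles: C(94, 3) = 134044.
Each occurs with probability p³ ≈ (0.0851064)³ ≈ 6.16433738e-04.
By linearity: E[X] = C(94, 3)·p³ ≈ 134044 · 6.16433738e-04 ≈ 82.629244.
Here α = 1, so p = 8/n is exactly at the triangle threshold p ~ 1/n. Asymptotically E[X] → c³/6 = 8³/6 = 256/3 ≈ 85.333333, a bounded constant. In this regime the triangle count is asymptotically Poisson(c³/6).

E[X] ≈ 82.629244; in regime p = Θ(1/n^{1}) E[X] stays bounded (at the triangle threshold p ~ 1/n).


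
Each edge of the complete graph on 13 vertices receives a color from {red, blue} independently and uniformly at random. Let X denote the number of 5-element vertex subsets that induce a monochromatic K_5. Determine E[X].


Let X = Σ_S X_S over the C(13, 5) = 1287 subsets S of size 5, where X_S = 1 if the K_5 on S is monochromatic.
For a fixed S, the K_5 on S has C(5, 2) = 10 edges. P[all 10 edges red] = (1/2)^10, and likewise for blue, so P[monochromatic] = 2·(1/2)^10 = 2^{1 − 10} = 1/512.
By linearity of expectation: E[X] = C(13, 5) · 2^{1 − 10} = 1287 · 1/512 = 1287/512.
Numerically: E[X] ≈ 2.514.

E[X] = C(13,5)·2^(1−C(5,2)) = 1287/512 ≈ 2.514.


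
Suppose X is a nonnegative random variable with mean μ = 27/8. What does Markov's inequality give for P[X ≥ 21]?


μ = E[X] = 27/8, a = 21.
Markov: P[X ≥ 21] ≤ μ/a = (27/8)/21 = 9/56.
Numerically: ≈ 0.16071.
(Since a = 21 > μ = 3.37500, the bound 9/56 is < 1 and informative.)

P[X ≥ 21] ≤ 9/56 ≈ 0.16071.


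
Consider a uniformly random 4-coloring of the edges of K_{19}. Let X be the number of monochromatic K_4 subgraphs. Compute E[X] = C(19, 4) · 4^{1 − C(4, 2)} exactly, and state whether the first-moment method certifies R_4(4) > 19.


E[X] = C(19, 4) · 4^{1 − 6} = 3876 · 4^{−5} = 3876/1024.
As a reduced fraction: E[X] = 969/256 ≈ 3.785156.
Is E[X] < 1? NO.
Since E[X] ≥ 1, the first-moment bound is inconclusive at n = 19; it does NOT by itself certify R_4(4) > 19.

E[X] = 969/256 ≈ 3.785156; E[X] ≥ 1; first-moment method inconclusive here.


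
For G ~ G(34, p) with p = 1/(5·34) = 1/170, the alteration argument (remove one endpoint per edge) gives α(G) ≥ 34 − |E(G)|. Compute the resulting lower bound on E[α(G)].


E[|E(G)|] = C(34, 2)·p = 561 · (1/170) = 33/10.
E[α(G)] ≥ n − E[|E(G)|] = 34 − 33/10 = 307/10.
Numerically: ≈ 30.700000.
(This is only a lower bound; the true E[α(G)] may be larger.)

E[α(G)] ≥ 307/10 ≈ 30.700000.


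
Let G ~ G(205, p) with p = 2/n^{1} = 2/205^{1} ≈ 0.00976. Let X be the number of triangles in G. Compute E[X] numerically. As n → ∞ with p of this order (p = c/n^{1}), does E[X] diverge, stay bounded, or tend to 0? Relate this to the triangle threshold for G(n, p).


Number of potential triangles: C(205, 3) = 1414910.
Each occurs with probability p³ ≈ (0.00976)³ ≈ 9.28599e-07.
By linearity: E[X] = C(205, 3)·p³ ≈ 1414910 · 9.28599e-07 ≈ 1.314.
Here α = 1, so p = 2/n is exactly at the triangle threshold p ~ 1/n. Asymptotically E[X] → c³/6 = 2³/6 = 4/3 ≈ 1.333, a bounded constant. In this regime the triangle count is asymptotically Poisson(c³/6).

E[X] ≈ 1.314; in regime p = Θ(1/n^{1}) E[X] stays bounded (at the triangle threshold p ~ 1/n).


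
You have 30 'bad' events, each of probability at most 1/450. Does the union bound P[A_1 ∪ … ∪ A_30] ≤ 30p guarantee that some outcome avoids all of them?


Union bound: P[∪_{i=1}^{30} A_i] ≤ Σ_i P[A_i] ≤ 30·p = 30·(1/450) = 1/15.
Numerically: 1/15 ≈ 0.0666667.
Is 1/15 < 1? YES.
Since P[∪ A_i] ≤ 1/15 < 1, the complement has P[∩ A_i^c] ≥ 1 − 1/15 = 14/15 > 0, so some outcome avoids every A_i.

30·p = 1/15 ≈ 0.0666667; existence CERTIFIED by the union bound.


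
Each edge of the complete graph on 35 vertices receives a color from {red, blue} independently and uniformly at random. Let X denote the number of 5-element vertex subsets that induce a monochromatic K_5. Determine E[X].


Let X = Σ_S X_S over the C(35, 5) = 324632 subsets S of size 5, where X_S = 1 if the K_5 on S is monochromatic.
For a fixed S, the K_5 on S has C(5, 2) = 10 edges. P[all 10 edges red] = (1/2)^10, and likewise for blue, so P[monochromatic] = 2·(1/2)^10 = 2^{1 − 10} = 1/512.
By linearity: E[X] = C(35, 5) · 2^{1 − 10} = 324632 · 1/512 = 40579/64.
Numerically: E[X] ≈ 634.046875.

E[X] = C(35,5)·2^(1−C(5,2)) = 40579/64 ≈ 634.046875.
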